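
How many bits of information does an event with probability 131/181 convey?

Information content I(x) = -log₂(p(x))
I = -log₂(131/181) = -log₂(0.7238)
I = 0.4664 bits


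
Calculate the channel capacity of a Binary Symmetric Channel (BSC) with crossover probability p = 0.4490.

For BSC with error probability p:
C = 1 - H(p) where H(p) is binary entropy
H(0.4490) = -0.4490 × log₂(0.4490) - 0.5510 × log₂(0.5510)
H(p) = 0.9925
C = 1 - 0.9925 = 0.0075 bits/use


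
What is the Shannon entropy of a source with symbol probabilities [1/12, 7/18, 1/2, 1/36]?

H(X) = -Σ p(x) log₂ p(x)
  -1/12 × log₂(1/12) = 0.2987
  -7/18 × log₂(7/18) = 0.5299
  -1/2 × log₂(1/2) = 0.5000
  -1/36 × log₂(1/36) = 0.1436
H(X) = 1.4722 bits


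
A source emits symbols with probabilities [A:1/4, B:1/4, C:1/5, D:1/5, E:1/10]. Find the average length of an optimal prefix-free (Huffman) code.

Huffman tree construction:
Combine smallest probabilities repeatedly
Resulting codes:
  A: 01 (length 2)
  B: 10 (length 2)
  C: 111 (length 3)
  D: 00 (length 2)
  E: 110 (length 3)
Average length = Σ p(s) × length(s) = 2.3000 bits


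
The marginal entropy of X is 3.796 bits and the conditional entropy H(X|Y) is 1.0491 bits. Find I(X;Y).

I(X;Y) = H(X) - H(X|Y)
I(X;Y) = 3.796 - 1.0491 = 2.7469 bits


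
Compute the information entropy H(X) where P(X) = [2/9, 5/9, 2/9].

H(X) = -Σ p(x) log₂ p(x)
  -2/9 × log₂(2/9) = 0.4822
  -5/9 × log₂(5/9) = 0.4711
  -2/9 × log₂(2/9) = 0.4822
H(X) = 1.4355 bits


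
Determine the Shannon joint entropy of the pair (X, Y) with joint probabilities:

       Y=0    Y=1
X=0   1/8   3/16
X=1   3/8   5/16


H(X,Y) = -Σ p(x,y) log₂ p(x,y)
  p(0,0)=1/8: -0.1250 × log₂(0.1250) = 0.3750
  p(0,1)=3/16: -0.1875 × log₂(0.1875) = 0.4528
  p(1,0)=3/8: -0.3750 × log₂(0.3750) = 0.5306
  p(1,1)=5/16: -0.3125 × log₂(0.3125) = 0.5244
H(X,Y) = 1.8829 bits


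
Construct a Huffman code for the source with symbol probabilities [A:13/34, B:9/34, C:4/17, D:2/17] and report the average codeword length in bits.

Huffman tree construction:
Combine smallest probabilities repeatedly
Resulting codes:
  A: 0 (length 1)
  B: 10 (length 2)
  C: 111 (length 3)
  D: 110 (length 3)
Average length = Σ p(s) × length(s) = 1.9706 bits


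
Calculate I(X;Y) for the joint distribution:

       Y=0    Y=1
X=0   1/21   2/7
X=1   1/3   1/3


H(X) = 0.9183, H(Y) = 0.9587, H(X,Y) = 1.7822
I(X;Y) = H(X) + H(Y) - H(X,Y) = 0.0948 bits


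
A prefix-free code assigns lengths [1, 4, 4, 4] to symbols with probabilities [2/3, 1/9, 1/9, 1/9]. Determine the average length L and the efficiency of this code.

Average length L = Σ p_i × l_i = 2.0000 bits
Entropy H = 1.4466 bits
Efficiency η = H/L × 100% = 72.33%


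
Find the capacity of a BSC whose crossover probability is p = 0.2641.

For BSC with error probability p:
C = 1 - H(p) where H(p) is binary entropy
H(0.2641) = -0.2641 × log₂(0.2641) - 0.7359 × log₂(0.7359)
H(p) = 0.8329
C = 1 - 0.8329 = 0.1671 bits/use


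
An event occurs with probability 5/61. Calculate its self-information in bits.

Information content I(x) = -log₂(p(x))
I = -log₂(5/61) = -log₂(0.0820)
I = 3.6088 bits


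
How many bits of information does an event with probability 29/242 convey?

Information content I(x) = -log₂(p(x))
I = -log₂(29/242) = -log₂(0.1198)
I = 3.0609 bits


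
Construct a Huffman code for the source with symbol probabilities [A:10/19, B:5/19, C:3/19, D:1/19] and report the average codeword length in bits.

Huffman tree construction:
Combine smallest probabilities repeatedly
Resulting codes:
  A: 1 (length 1)
  B: 01 (length 2)
  C: 001 (length 3)
  D: 000 (length 3)
Average length = Σ p(s) × length(s) = 1.6842 bits


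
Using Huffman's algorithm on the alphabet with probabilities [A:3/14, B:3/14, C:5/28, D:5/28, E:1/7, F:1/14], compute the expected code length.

Huffman tree construction:
Combine smallest probabilities repeatedly
Resulting codes:
  A: 00 (length 2)
  B: 01 (length 2)
  C: 110 (length 3)
  D: 111 (length 3)
  E: 101 (length 3)
  F: 100 (length 3)
Average length = Σ p(s) × length(s) = 2.5714 bits


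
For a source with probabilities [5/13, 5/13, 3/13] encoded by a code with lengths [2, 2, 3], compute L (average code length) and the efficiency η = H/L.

Average length L = Σ p_i × l_i = 2.2308 bits
Entropy H = 1.5486 bits
Efficiency η = H/L × 100% = 69.42%


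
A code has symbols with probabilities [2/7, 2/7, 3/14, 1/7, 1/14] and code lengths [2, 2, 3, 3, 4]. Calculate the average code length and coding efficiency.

Average length L = Σ p_i × l_i = 2.5000 bits
Entropy H = 2.1820 bits
Efficiency η = H/L × 100% = 87.28%


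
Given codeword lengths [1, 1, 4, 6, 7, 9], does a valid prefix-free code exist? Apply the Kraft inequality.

Kraft inequality: Σ 2^(-l_i) ≤ 1 for prefix-free code
Calculating: 2^(-1) + 2^(-1) + 2^(-4) + 2^(-6) + 2^(-7) + 2^(-9)
= 0.5 + 0.5 + 0.0625 + 0.015625 + 0.0078125 + 0.001953125
= 1.0879
Since 1.0879 > 1, prefix-free code does not exist


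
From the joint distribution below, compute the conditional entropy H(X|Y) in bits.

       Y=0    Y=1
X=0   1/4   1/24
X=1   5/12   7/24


H(X|Y) = Σ_y p(y) H(X|Y=y)
  p(Y=0) = 2/3, H(X|Y=0) = 0.9544
  p(Y=1) = 1/3, H(X|Y=1) = 0.5436
H(X|Y) = 0.6667×0.9544 + 0.3333×0.5436 = 0.8175 bits


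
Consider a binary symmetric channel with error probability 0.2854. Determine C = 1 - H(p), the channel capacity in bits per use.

For BSC with error probability p:
C = 1 - H(p) where H(p) is binary entropy
H(0.2854) = -0.2854 × log₂(0.2854) - 0.7146 × log₂(0.7146)
H(p) = 0.8627
C = 1 - 0.8627 = 0.1373 bits/use


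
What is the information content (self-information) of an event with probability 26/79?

Information content I(x) = -log₂(p(x))
I = -log₂(26/79) = -log₂(0.3291)
I = 1.6033 bits


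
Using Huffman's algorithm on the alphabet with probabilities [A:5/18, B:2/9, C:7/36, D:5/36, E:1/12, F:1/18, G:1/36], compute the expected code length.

Huffman tree construction:
Combine smallest probabilities repeatedly
Resulting codes:
  A: 10 (length 2)
  B: 01 (length 2)
  C: 00 (length 2)
  D: 110 (length 3)
  E: 1110 (length 4)
  F: 11111 (length 5)
  G: 11110 (length 5)
Average length = Σ p(s) × length(s) = 2.5556 bits


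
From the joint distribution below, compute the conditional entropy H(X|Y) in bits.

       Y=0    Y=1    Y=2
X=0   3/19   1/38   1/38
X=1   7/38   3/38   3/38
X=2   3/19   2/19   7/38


H(X|Y) = Σ_y p(y) H(X|Y=y)
  p(Y=0) = 1/2, H(X|Y=0) = 1.5810
  p(Y=1) = 4/19, H(X|Y=1) = 1.4056
  p(Y=2) = 11/38, H(X|Y=2) = 1.2407
H(X|Y) = 0.5000×1.5810 + 0.2105×1.4056 + 0.2895×1.2407 = 1.4456 bits


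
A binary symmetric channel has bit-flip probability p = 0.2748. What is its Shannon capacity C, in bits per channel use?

For BSC with error probability p:
C = 1 - H(p) where H(p) is binary entropy
H(0.2748) = -0.2748 × log₂(0.2748) - 0.7252 × log₂(0.7252)
H(p) = 0.8483
C = 1 - 0.8483 = 0.1517 bits/use


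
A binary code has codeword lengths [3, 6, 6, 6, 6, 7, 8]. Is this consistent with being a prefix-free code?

Kraft inequality: Σ 2^(-l_i) ≤ 1 for prefix-free code
Calculating: 2^(-3) + 2^(-6) + 2^(-6) + 2^(-6) + 2^(-6) + 2^(-7) + 2^(-8)
= 0.125 + 0.015625 + 0.015625 + 0.015625 + 0.015625 + 0.0078125 + 0.00390625
= 0.1992
Since 0.1992 ≤ 1, prefix-free code exists


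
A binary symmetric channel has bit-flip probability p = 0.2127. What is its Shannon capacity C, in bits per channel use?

For BSC with error probability p:
C = 1 - H(p) where H(p) is binary entropy
H(0.2127) = -0.2127 × log₂(0.2127) - 0.7873 × log₂(0.7873)
H(p) = 0.7466
C = 1 - 0.7466 = 0.2534 bits/use


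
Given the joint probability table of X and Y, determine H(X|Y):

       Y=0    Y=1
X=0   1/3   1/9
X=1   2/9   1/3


H(X|Y) = Σ_y p(y) H(X|Y=y)
  p(Y=0) = 5/9, H(X|Y=0) = 0.9710
  p(Y=1) = 4/9, H(X|Y=1) = 0.8113
H(X|Y) = 0.5556×0.9710 + 0.4444×0.8113 = 0.9000 bits


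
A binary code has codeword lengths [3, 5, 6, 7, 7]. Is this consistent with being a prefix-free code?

Kraft inequality: Σ 2^(-l_i) ≤ 1 for prefix-free code
Calculating: 2^(-3) + 2^(-5) + 2^(-6) + 2^(-7) + 2^(-7)
= 0.125 + 0.03125 + 0.015625 + 0.0078125 + 0.0078125
= 0.1875
Since 0.1875 ≤ 1, prefix-free code exists


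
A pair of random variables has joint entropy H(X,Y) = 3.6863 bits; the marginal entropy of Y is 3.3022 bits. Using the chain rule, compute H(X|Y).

Chain rule: H(X,Y) = H(X|Y) + H(Y)
H(X|Y) = H(X,Y) - H(Y) = 3.6863 - 3.3022 = 0.3841 bits


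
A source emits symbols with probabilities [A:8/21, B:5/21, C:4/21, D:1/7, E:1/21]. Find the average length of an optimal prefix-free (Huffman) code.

Huffman tree construction:
Combine smallest probabilities repeatedly
Resulting codes:
  A: 11 (length 2)
  B: 10 (length 2)
  C: 00 (length 2)
  D: 011 (length 3)
  E: 010 (length 3)
Average length = Σ p(s) × length(s) = 2.1905 bits


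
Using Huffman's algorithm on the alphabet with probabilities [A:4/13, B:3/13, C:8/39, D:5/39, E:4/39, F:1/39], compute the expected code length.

Huffman tree construction:
Combine smallest probabilities repeatedly
Resulting codes:
  A: 11 (length 2)
  B: 01 (length 2)
  C: 00 (length 2)
  D: 100 (length 3)
  E: 1011 (length 4)
  F: 1010 (length 4)
Average length = Σ p(s) × length(s) = 2.3846 bits


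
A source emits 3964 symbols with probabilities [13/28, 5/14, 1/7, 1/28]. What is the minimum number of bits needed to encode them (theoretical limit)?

Entropy H = 1.6172 bits/symbol
Minimum bits = H × n = 1.6172 × 3964
= 6410.49 bits


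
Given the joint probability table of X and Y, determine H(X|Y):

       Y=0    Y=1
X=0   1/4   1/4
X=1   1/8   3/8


H(X|Y) = Σ_y p(y) H(X|Y=y)
  p(Y=0) = 3/8, H(X|Y=0) = 0.9183
  p(Y=1) = 5/8, H(X|Y=1) = 0.9710
H(X|Y) = 0.3750×0.9183 + 0.6250×0.9710 = 0.9512 bits


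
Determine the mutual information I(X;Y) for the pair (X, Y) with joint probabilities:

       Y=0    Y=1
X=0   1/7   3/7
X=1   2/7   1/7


H(X) = 0.9852, H(Y) = 0.9852, H(X,Y) = 1.8424
I(X;Y) = H(X) + H(Y) - H(X,Y) = 0.1281 bits


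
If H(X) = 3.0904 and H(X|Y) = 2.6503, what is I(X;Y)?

I(X;Y) = H(X) - H(X|Y)
I(X;Y) = 3.0904 - 2.6503 = 0.4401 bits


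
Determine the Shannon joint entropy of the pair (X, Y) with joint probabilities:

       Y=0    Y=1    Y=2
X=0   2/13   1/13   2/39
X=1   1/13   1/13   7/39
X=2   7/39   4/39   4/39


H(X,Y) = -Σ p(x,y) log₂ p(x,y)
  p(0,0)=2/13: -0.1538 × log₂(0.1538) = 0.4155
  p(0,1)=1/13: -0.0769 × log₂(0.0769) = 0.2846
  p(0,2)=2/39: -0.0513 × log₂(0.0513) = 0.2198
  p(1,0)=1/13: -0.0769 × log₂(0.0769) = 0.2846
  p(1,1)=1/13: -0.0769 × log₂(0.0769) = 0.2846
  p(1,2)=7/39: -0.1795 × log₂(0.1795) = 0.4448
  p(2,0)=7/39: -0.1795 × log₂(0.1795) = 0.4448
  p(2,1)=4/39: -0.1026 × log₂(0.1026) = 0.3370
  p(2,2)=4/39: -0.1026 × log₂(0.1026) = 0.3370
H(X,Y) = 3.0526 bits


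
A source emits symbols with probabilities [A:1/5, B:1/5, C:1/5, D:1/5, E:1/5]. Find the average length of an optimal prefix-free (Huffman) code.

Huffman tree construction:
Combine smallest probabilities repeatedly
Resulting codes:
  A: 110 (length 3)
  B: 111 (length 3)
  C: 00 (length 2)
  D: 01 (length 2)
  E: 10 (length 2)
Average length = Σ p(s) × length(s) = 2.4000 bits


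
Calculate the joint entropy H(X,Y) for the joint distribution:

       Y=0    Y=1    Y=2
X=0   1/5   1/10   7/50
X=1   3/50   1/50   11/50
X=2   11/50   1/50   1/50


H(X,Y) = -Σ p(x,y) log₂ p(x,y)
  p(0,0)=1/5: -0.2000 × log₂(0.2000) = 0.4644
  p(0,1)=1/10: -0.1000 × log₂(0.1000) = 0.3322
  p(0,2)=7/50: -0.1400 × log₂(0.1400) = 0.3971
  p(1,0)=3/50: -0.0600 × log₂(0.0600) = 0.2435
  p(1,1)=1/50: -0.0200 × log₂(0.0200) = 0.1129
  p(1,2)=11/50: -0.2200 × log₂(0.2200) = 0.4806
  p(2,0)=11/50: -0.2200 × log₂(0.2200) = 0.4806
  p(2,1)=1/50: -0.0200 × log₂(0.0200) = 0.1129
  p(2,2)=1/50: -0.0200 × log₂(0.0200) = 0.1129
H(X,Y) = 2.7370 bits


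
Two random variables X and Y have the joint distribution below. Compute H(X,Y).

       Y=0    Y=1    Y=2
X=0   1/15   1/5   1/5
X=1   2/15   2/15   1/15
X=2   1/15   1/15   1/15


H(X,Y) = -Σ p(x,y) log₂ p(x,y)
  p(0,0)=1/15: -0.0667 × log₂(0.0667) = 0.2605
  p(0,1)=1/5: -0.2000 × log₂(0.2000) = 0.4644
  p(0,2)=1/5: -0.2000 × log₂(0.2000) = 0.4644
  p(1,0)=2/15: -0.1333 × log₂(0.1333) = 0.3876
  p(1,1)=2/15: -0.1333 × log₂(0.1333) = 0.3876
  p(1,2)=1/15: -0.0667 × log₂(0.0667) = 0.2605
  p(2,0)=1/15: -0.0667 × log₂(0.0667) = 0.2605
  p(2,1)=1/15: -0.0667 × log₂(0.0667) = 0.2605
  p(2,2)=1/15: -0.0667 × log₂(0.0667) = 0.2605
H(X,Y) = 3.0062 bits


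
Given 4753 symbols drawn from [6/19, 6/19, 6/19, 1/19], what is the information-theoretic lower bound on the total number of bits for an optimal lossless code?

Entropy H = 1.7990 bits/symbol
Minimum bits = H × n = 1.7990 × 4753
= 8550.72 bits


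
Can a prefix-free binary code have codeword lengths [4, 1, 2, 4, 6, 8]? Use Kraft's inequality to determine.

Kraft inequality: Σ 2^(-l_i) ≤ 1 for prefix-free code
Calculating: 2^(-4) + 2^(-1) + 2^(-2) + 2^(-4) + 2^(-6) + 2^(-8)
= 0.0625 + 0.5 + 0.25 + 0.0625 + 0.015625 + 0.00390625
= 0.8945
Since 0.8945 ≤ 1, prefix-free code exists


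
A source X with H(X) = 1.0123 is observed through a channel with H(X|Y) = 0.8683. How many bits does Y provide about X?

I(X;Y) = H(X) - H(X|Y)
I(X;Y) = 1.0123 - 0.8683 = 0.144 bits


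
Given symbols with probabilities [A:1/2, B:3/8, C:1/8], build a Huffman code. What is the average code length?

Huffman tree construction:
Combine smallest probabilities repeatedly
Resulting codes:
  A: 0 (length 1)
  B: 11 (length 2)
  C: 10 (length 2)
Average length = Σ p(s) × length(s) = 1.5000 bits


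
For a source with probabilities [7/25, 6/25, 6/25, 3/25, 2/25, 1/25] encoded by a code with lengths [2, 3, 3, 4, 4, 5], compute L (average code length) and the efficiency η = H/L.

Average length L = Σ p_i × l_i = 3.0000 bits
Entropy H = 2.3468 bits
Efficiency η = H/L × 100% = 78.23%


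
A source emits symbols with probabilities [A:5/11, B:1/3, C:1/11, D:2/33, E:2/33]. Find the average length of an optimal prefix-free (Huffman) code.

Huffman tree construction:
Combine smallest probabilities repeatedly
Resulting codes:
  A: 0 (length 1)
  B: 11 (length 2)
  C: 100 (length 3)
  D: 1010 (length 4)
  E: 1011 (length 4)
Average length = Σ p(s) × length(s) = 1.8788 bits


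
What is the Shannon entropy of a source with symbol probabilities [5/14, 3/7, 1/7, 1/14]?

H(X) = -Σ p(x) log₂ p(x)
  -5/14 × log₂(5/14) = 0.5305
  -3/7 × log₂(3/7) = 0.5239
  -1/7 × log₂(1/7) = 0.4011
  -1/14 × log₂(1/14) = 0.2720
H(X) = 1.7274 bits


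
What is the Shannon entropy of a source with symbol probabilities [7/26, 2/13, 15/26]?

H(X) = -Σ p(x) log₂ p(x)
  -7/26 × log₂(7/26) = 0.5097
  -2/13 × log₂(2/13) = 0.4155
  -15/26 × log₂(15/26) = 0.4578
H(X) = 1.3829 bits


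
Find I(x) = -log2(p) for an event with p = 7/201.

Information content I(x) = -log₂(p(x))
I = -log₂(7/201) = -log₂(0.0348)
I = 4.8437 bits


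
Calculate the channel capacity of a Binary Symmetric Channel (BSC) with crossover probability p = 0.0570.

For BSC with error probability p:
C = 1 - H(p) where H(p) is binary entropy
H(0.0570) = -0.0570 × log₂(0.0570) - 0.9430 × log₂(0.9430)
H(p) = 0.3154
C = 1 - 0.3154 = 0.6846 bits/use


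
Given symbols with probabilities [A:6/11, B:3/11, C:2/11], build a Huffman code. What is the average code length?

Huffman tree construction:
Combine smallest probabilities repeatedly
Resulting codes:
  A: 1 (length 1)
  B: 01 (length 2)
  C: 00 (length 2)
Average length = Σ p(s) × length(s) = 1.4545 bits


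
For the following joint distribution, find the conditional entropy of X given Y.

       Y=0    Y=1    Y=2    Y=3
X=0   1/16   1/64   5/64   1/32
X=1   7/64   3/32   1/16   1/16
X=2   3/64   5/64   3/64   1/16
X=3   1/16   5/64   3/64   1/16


H(X|Y) = Σ_y p(y) H(X|Y=y)
  p(Y=0) = 9/32, H(X|Y=0) = 1.9251
  p(Y=1) = 17/64, H(X|Y=1) = 1.8093
  p(Y=2) = 15/64, H(X|Y=2) = 1.9656
  p(Y=3) = 7/32, H(X|Y=3) = 1.9502
H(X|Y) = 0.2812×1.9251 + 0.2656×1.8093 + 0.2344×1.9656 + 0.2188×1.9502 = 1.9093 bits


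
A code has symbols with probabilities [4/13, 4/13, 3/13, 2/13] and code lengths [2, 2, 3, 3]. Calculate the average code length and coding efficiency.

Average length L = Σ p_i × l_i = 2.3846 bits
Entropy H = 1.9501 bits
Efficiency η = H/L × 100% = 81.78%


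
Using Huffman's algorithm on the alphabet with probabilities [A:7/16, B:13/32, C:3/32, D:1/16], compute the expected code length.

Huffman tree construction:
Combine smallest probabilities repeatedly
Resulting codes:
  A: 0 (length 1)
  B: 11 (length 2)
  C: 101 (length 3)
  D: 100 (length 3)
Average length = Σ p(s) × length(s) = 1.7188 bits


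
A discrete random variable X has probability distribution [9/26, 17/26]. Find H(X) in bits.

H(X) = -Σ p(x) log₂ p(x)
  -9/26 × log₂(9/26) = 0.5298
  -17/26 × log₂(17/26) = 0.4008
H(X) = 0.9306 bits


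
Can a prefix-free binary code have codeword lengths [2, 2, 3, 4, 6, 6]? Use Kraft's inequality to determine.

Kraft inequality: Σ 2^(-l_i) ≤ 1 for prefix-free code
Calculating: 2^(-2) + 2^(-2) + 2^(-3) + 2^(-4) + 2^(-6) + 2^(-6)
= 0.25 + 0.25 + 0.125 + 0.0625 + 0.015625 + 0.015625
= 0.7188
Since 0.7188 ≤ 1, prefix-free code exists


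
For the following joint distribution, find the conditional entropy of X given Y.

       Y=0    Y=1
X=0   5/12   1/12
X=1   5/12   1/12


H(X|Y) = Σ_y p(y) H(X|Y=y)
  p(Y=0) = 5/6, H(X|Y=0) = 1.0000
  p(Y=1) = 1/6, H(X|Y=1) = 1.0000
H(X|Y) = 0.8333×1.0000 + 0.1667×1.0000 = 1.0000 bits


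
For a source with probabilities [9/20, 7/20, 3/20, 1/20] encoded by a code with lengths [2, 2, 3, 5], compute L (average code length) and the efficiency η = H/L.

Average length L = Σ p_i × l_i = 2.3000 bits
Entropy H = 1.6751 bits
Efficiency η = H/L × 100% = 72.83%


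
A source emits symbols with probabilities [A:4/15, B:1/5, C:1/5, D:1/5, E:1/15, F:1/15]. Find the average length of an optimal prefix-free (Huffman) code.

Huffman tree construction:
Combine smallest probabilities repeatedly
Resulting codes:
  A: 10 (length 2)
  B: 111 (length 3)
  C: 00 (length 2)
  D: 01 (length 2)
  E: 1100 (length 4)
  F: 1101 (length 4)
Average length = Σ p(s) × length(s) = 2.4667 bits


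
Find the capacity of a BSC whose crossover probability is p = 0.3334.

For BSC with error probability p:
C = 1 - H(p) where H(p) is binary entropy
H(0.3334) = -0.3334 × log₂(0.3334) - 0.6666 × log₂(0.6666)
H(p) = 0.9184
C = 1 - 0.9184 = 0.0816 bits/use


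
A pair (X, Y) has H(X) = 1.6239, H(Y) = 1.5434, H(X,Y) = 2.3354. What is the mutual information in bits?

I(X;Y) = H(X) + H(Y) - H(X,Y)
I(X;Y) = 1.6239 + 1.5434 - 2.3354 = 0.8319 bits


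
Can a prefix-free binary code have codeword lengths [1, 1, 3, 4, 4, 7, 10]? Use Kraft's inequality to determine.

Kraft inequality: Σ 2^(-l_i) ≤ 1 for prefix-free code
Calculating: 2^(-1) + 2^(-1) + 2^(-3) + 2^(-4) + 2^(-4) + 2^(-7) + 2^(-10)
= 0.5 + 0.5 + 0.125 + 0.0625 + 0.0625 + 0.0078125 + 0.0009765625
= 1.2588
Since 1.2588 > 1, prefix-free code does not exist


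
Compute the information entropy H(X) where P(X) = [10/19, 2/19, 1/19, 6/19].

H(X) = -Σ p(x) log₂ p(x)
  -10/19 × log₂(10/19) = 0.4874
  -2/19 × log₂(2/19) = 0.3419
  -1/19 × log₂(1/19) = 0.2236
  -6/19 × log₂(6/19) = 0.5251
H(X) = 1.5780 bits


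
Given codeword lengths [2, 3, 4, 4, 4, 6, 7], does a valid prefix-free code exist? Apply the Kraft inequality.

Kraft inequality: Σ 2^(-l_i) ≤ 1 for prefix-free code
Calculating: 2^(-2) + 2^(-3) + 2^(-4) + 2^(-4) + 2^(-4) + 2^(-6) + 2^(-7)
= 0.25 + 0.125 + 0.0625 + 0.0625 + 0.0625 + 0.015625 + 0.0078125
= 0.5859
Since 0.5859 ≤ 1, prefix-free code exists


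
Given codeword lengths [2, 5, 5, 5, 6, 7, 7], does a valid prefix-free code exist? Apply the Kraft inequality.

Kraft inequality: Σ 2^(-l_i) ≤ 1 for prefix-free code
Calculating: 2^(-2) + 2^(-5) + 2^(-5) + 2^(-5) + 2^(-6) + 2^(-7) + 2^(-7)
= 0.25 + 0.03125 + 0.03125 + 0.03125 + 0.015625 + 0.0078125 + 0.0078125
= 0.3750
Since 0.3750 ≤ 1, prefix-free code exists


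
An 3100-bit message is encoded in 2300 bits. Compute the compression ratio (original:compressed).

Compression ratio = Original / Compressed
= 3100 / 2300 = 1.35:1


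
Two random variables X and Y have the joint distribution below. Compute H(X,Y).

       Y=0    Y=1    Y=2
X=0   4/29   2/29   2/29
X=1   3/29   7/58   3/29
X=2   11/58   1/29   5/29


H(X,Y) = -Σ p(x,y) log₂ p(x,y)
  p(0,0)=4/29: -0.1379 × log₂(0.1379) = 0.3942
  p(0,1)=2/29: -0.0690 × log₂(0.0690) = 0.2661
  p(0,2)=2/29: -0.0690 × log₂(0.0690) = 0.2661
  p(1,0)=3/29: -0.1034 × log₂(0.1034) = 0.3386
  p(1,1)=7/58: -0.1207 × log₂(0.1207) = 0.3682
  p(1,2)=3/29: -0.1034 × log₂(0.1034) = 0.3386
  p(2,0)=11/58: -0.1897 × log₂(0.1897) = 0.4549
  p(2,1)=1/29: -0.0345 × log₂(0.0345) = 0.1675
  p(2,2)=5/29: -0.1724 × log₂(0.1724) = 0.4373
H(X,Y) = 3.0314 bits


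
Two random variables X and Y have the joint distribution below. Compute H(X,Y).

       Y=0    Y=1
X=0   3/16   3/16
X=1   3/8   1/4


H(X,Y) = -Σ p(x,y) log₂ p(x,y)
  p(0,0)=3/16: -0.1875 × log₂(0.1875) = 0.4528
  p(0,1)=3/16: -0.1875 × log₂(0.1875) = 0.4528
  p(1,0)=3/8: -0.3750 × log₂(0.3750) = 0.5306
  p(1,1)=1/4: -0.2500 × log₂(0.2500) = 0.5000
H(X,Y) = 1.9363 bits


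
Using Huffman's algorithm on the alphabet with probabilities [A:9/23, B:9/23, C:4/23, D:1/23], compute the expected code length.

Huffman tree construction:
Combine smallest probabilities repeatedly
Resulting codes:
  A: 11 (length 2)
  B: 0 (length 1)
  C: 101 (length 3)
  D: 100 (length 3)
Average length = Σ p(s) × length(s) = 1.8261 bits


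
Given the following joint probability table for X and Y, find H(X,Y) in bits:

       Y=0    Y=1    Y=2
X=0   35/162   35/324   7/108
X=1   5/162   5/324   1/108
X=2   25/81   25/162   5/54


H(X,Y) = -Σ p(x,y) log₂ p(x,y)
  p(0,0)=35/162: -0.2160 × log₂(0.2160) = 0.4776
  p(0,1)=35/324: -0.1080 × log₂(0.1080) = 0.3468
  p(0,2)=7/108: -0.0648 × log₂(0.0648) = 0.2559
  p(1,0)=5/162: -0.0309 × log₂(0.0309) = 0.1549
  p(1,1)=5/324: -0.0154 × log₂(0.0154) = 0.0929
  p(1,2)=1/108: -0.0093 × log₂(0.0093) = 0.0625
  p(2,0)=25/81: -0.3086 × log₂(0.3086) = 0.5235
  p(2,1)=25/162: -0.1543 × log₂(0.1543) = 0.4160
  p(2,2)=5/54: -0.0926 × log₂(0.0926) = 0.3179
H(X,Y) = 2.6479 bits


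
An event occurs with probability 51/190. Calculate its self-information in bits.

Information content I(x) = -log₂(p(x))
I = -log₂(51/190) = -log₂(0.2684)
I = 1.8974 bits


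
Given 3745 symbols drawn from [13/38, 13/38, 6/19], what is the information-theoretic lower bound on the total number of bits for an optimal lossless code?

Entropy H = 1.5840 bits/symbol
Minimum bits = H × n = 1.5840 × 3745
= 5931.91 bits


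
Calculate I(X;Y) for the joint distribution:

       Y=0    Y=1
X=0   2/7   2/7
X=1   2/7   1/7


H(X) = 0.9852, H(Y) = 0.9852, H(X,Y) = 1.9502
I(X;Y) = H(X) + H(Y) - H(X,Y) = 0.0202 bits


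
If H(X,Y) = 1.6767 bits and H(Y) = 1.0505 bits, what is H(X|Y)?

Chain rule: H(X,Y) = H(X|Y) + H(Y)
H(X|Y) = H(X,Y) - H(Y) = 1.6767 - 1.0505 = 0.6262 bits


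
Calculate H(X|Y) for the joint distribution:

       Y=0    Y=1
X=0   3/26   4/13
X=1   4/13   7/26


H(X|Y) = Σ_y p(y) H(X|Y=y)
  p(Y=0) = 11/26, H(X|Y=0) = 0.8454
  p(Y=1) = 15/26, H(X|Y=1) = 0.9968
H(X|Y) = 0.4231×0.8454 + 0.5769×0.9968 = 0.9327 bits


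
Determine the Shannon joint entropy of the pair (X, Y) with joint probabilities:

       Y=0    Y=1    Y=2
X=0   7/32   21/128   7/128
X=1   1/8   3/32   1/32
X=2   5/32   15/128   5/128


H(X,Y) = -Σ p(x,y) log₂ p(x,y)
  p(0,0)=7/32: -0.2188 × log₂(0.2188) = 0.4796
  p(0,1)=21/128: -0.1641 × log₂(0.1641) = 0.4278
  p(0,2)=7/128: -0.0547 × log₂(0.0547) = 0.2293
  p(1,0)=1/8: -0.1250 × log₂(0.1250) = 0.3750
  p(1,1)=3/32: -0.0938 × log₂(0.0938) = 0.3202
  p(1,2)=1/32: -0.0312 × log₂(0.0312) = 0.1562
  p(2,0)=5/32: -0.1562 × log₂(0.1562) = 0.4184
  p(2,1)=15/128: -0.1172 × log₂(0.1172) = 0.3625
  p(2,2)=5/128: -0.0391 × log₂(0.0391) = 0.1827
H(X,Y) = 2.9518 bits


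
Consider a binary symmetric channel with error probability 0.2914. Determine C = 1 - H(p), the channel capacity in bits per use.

For BSC with error probability p:
C = 1 - H(p) where H(p) is binary entropy
H(0.2914) = -0.2914 × log₂(0.2914) - 0.7086 × log₂(0.7086)
H(p) = 0.8705
C = 1 - 0.8705 = 0.1295 bits/use


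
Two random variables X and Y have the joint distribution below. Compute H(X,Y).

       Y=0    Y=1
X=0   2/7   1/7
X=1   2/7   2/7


H(X,Y) = -Σ p(x,y) log₂ p(x,y)
  p(0,0)=2/7: -0.2857 × log₂(0.2857) = 0.5164
  p(0,1)=1/7: -0.1429 × log₂(0.1429) = 0.4011
  p(1,0)=2/7: -0.2857 × log₂(0.2857) = 0.5164
  p(1,1)=2/7: -0.2857 × log₂(0.2857) = 0.5164
H(X,Y) = 1.9502 bits


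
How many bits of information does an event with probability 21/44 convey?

Information content I(x) = -log₂(p(x))
I = -log₂(21/44) = -log₂(0.4773)
I = 1.0671 bits


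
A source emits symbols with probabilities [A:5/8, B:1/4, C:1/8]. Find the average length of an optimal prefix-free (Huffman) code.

Huffman tree construction:
Combine smallest probabilities repeatedly
Resulting codes:
  A: 1 (length 1)
  B: 01 (length 2)
  C: 00 (length 2)
Average length = Σ p(s) × length(s) = 1.3750 bits


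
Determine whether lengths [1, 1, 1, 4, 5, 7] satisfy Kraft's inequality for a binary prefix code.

Kraft inequality: Σ 2^(-l_i) ≤ 1 for prefix-free code
Calculating: 2^(-1) + 2^(-1) + 2^(-1) + 2^(-4) + 2^(-5) + 2^(-7)
= 0.5 + 0.5 + 0.5 + 0.0625 + 0.03125 + 0.0078125
= 1.6016
Since 1.6016 > 1, prefix-free code does not exist


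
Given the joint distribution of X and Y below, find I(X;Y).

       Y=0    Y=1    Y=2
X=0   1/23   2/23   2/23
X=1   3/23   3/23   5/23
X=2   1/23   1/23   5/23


H(X) = 1.5099, H(Y) = 1.4740, H(X,Y) = 2.9266
I(X;Y) = H(X) + H(Y) - H(X,Y) = 0.0573 bits


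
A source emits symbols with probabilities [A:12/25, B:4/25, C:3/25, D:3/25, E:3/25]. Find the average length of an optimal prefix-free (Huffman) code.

Huffman tree construction:
Combine smallest probabilities repeatedly
Resulting codes:
  A: 0 (length 1)
  B: 111 (length 3)
  C: 100 (length 3)
  D: 101 (length 3)
  E: 110 (length 3)
Average length = Σ p(s) × length(s) = 2.0400 bits


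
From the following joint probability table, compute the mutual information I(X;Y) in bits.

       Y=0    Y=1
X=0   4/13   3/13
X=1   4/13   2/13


H(X) = 0.9957, H(Y) = 0.9612, H(X,Y) = 1.9501
I(X;Y) = H(X) + H(Y) - H(X,Y) = 0.0069 bits


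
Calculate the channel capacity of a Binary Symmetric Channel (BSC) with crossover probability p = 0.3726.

For BSC with error probability p:
C = 1 - H(p) where H(p) is binary entropy
H(0.3726) = -0.3726 × log₂(0.3726) - 0.6274 × log₂(0.6274)
H(p) = 0.9526
C = 1 - 0.9526 = 0.0474 bits/use


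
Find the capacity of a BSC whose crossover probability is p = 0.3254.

For BSC with error probability p:
C = 1 - H(p) where H(p) is binary entropy
H(0.3254) = -0.3254 × log₂(0.3254) - 0.6746 × log₂(0.6746)
H(p) = 0.9102
C = 1 - 0.9102 = 0.0898 bits/use


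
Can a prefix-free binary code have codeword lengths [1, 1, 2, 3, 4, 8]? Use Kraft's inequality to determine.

Kraft inequality: Σ 2^(-l_i) ≤ 1 for prefix-free code
Calculating: 2^(-1) + 2^(-1) + 2^(-2) + 2^(-3) + 2^(-4) + 2^(-8)
= 0.5 + 0.5 + 0.25 + 0.125 + 0.0625 + 0.00390625
= 1.4414
Since 1.4414 > 1, prefix-free code does not exist


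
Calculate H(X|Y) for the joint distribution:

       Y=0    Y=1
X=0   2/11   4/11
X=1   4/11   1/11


H(X|Y) = Σ_y p(y) H(X|Y=y)
  p(Y=0) = 6/11, H(X|Y=0) = 0.9183
  p(Y=1) = 5/11, H(X|Y=1) = 0.7219
H(X|Y) = 0.5455×0.9183 + 0.4545×0.7219 = 0.8290 bits


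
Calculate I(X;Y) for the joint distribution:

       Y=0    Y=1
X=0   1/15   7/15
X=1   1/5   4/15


H(X) = 0.9968, H(Y) = 0.8366, H(X,Y) = 1.7465
I(X;Y) = H(X) + H(Y) - H(X,Y) = 0.0870 bits


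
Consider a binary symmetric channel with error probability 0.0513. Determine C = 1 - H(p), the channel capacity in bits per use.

For BSC with error probability p:
C = 1 - H(p) where H(p) is binary entropy
H(0.0513) = -0.0513 × log₂(0.0513) - 0.9487 × log₂(0.9487)
H(p) = 0.2919
C = 1 - 0.2919 = 0.7081 bits/use


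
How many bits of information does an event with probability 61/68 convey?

Information content I(x) = -log₂(p(x))
I = -log₂(61/68) = -log₂(0.8971)
I = 0.1567 bits


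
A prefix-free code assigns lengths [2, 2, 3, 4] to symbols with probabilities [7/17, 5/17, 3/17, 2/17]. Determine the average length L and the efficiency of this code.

Average length L = Σ p_i × l_i = 2.4118 bits
Entropy H = 1.8512 bits
Efficiency η = H/L × 100% = 76.76%


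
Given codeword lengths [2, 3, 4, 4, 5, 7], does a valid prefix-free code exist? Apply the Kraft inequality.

Kraft inequality: Σ 2^(-l_i) ≤ 1 for prefix-free code
Calculating: 2^(-2) + 2^(-3) + 2^(-4) + 2^(-4) + 2^(-5) + 2^(-7)
= 0.25 + 0.125 + 0.0625 + 0.0625 + 0.03125 + 0.0078125
= 0.5391
Since 0.5391 ≤ 1, prefix-free code exists


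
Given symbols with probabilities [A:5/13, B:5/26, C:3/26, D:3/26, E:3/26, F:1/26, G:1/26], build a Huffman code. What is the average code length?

Huffman tree construction:
Combine smallest probabilities repeatedly
Resulting codes:
  A: 11 (length 2)
  B: 00 (length 2)
  C: 011 (length 3)
  D: 100 (length 3)
  E: 101 (length 3)
  F: 0100 (length 4)
  G: 0101 (length 4)
Average length = Σ p(s) × length(s) = 2.5000 bits


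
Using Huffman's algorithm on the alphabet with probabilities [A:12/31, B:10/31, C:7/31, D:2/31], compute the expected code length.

Huffman tree construction:
Combine smallest probabilities repeatedly
Resulting codes:
  A: 0 (length 1)
  B: 11 (length 2)
  C: 101 (length 3)
  D: 100 (length 3)
Average length = Σ p(s) × length(s) = 1.9032 bits


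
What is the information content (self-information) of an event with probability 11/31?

Information content I(x) = -log₂(p(x))
I = -log₂(11/31) = -log₂(0.3548)
I = 1.4948 bits


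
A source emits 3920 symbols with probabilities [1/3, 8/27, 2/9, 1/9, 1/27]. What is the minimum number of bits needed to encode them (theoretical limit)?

Entropy H = 2.0588 bits/symbol
Minimum bits = H × n = 2.0588 × 3920
= 8070.55 bits


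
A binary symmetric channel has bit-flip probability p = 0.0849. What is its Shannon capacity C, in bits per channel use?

For BSC with error probability p:
C = 1 - H(p) where H(p) is binary entropy
H(0.0849) = -0.0849 × log₂(0.0849) - 0.9151 × log₂(0.9151)
H(p) = 0.4192
C = 1 - 0.4192 = 0.5808 bits/use


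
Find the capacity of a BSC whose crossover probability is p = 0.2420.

For BSC with error probability p:
C = 1 - H(p) where H(p) is binary entropy
H(0.2420) = -0.2420 × log₂(0.2420) - 0.7580 × log₂(0.7580)
H(p) = 0.7984
C = 1 - 0.7984 = 0.2016 bits/use


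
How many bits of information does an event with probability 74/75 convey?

Information content I(x) = -log₂(p(x))
I = -log₂(74/75) = -log₂(0.9867)
I = 0.0194 bits


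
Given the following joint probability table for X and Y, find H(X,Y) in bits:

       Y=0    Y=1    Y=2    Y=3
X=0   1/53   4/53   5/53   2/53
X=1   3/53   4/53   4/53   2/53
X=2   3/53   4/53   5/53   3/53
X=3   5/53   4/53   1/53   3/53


H(X,Y) = -Σ p(x,y) log₂ p(x,y)
  p(0,0)=1/53: -0.0189 × log₂(0.0189) = 0.1081
  p(0,1)=4/53: -0.0755 × log₂(0.0755) = 0.2814
  p(0,2)=5/53: -0.0943 × log₂(0.0943) = 0.3213
  p(0,3)=2/53: -0.0377 × log₂(0.0377) = 0.1784
  p(1,0)=3/53: -0.0566 × log₂(0.0566) = 0.2345
  p(1,1)=4/53: -0.0755 × log₂(0.0755) = 0.2814
  p(1,2)=4/53: -0.0755 × log₂(0.0755) = 0.2814
  p(1,3)=2/53: -0.0377 × log₂(0.0377) = 0.1784
  p(2,0)=3/53: -0.0566 × log₂(0.0566) = 0.2345
  p(2,1)=4/53: -0.0755 × log₂(0.0755) = 0.2814
  p(2,2)=5/53: -0.0943 × log₂(0.0943) = 0.3213
  p(2,3)=3/53: -0.0566 × log₂(0.0566) = 0.2345
  p(3,0)=5/53: -0.0943 × log₂(0.0943) = 0.3213
  p(3,1)=4/53: -0.0755 × log₂(0.0755) = 0.2814
  p(3,2)=1/53: -0.0189 × log₂(0.0189) = 0.1081
  p(3,3)=3/53: -0.0566 × log₂(0.0566) = 0.2345
H(X,Y) = 3.8817 bits


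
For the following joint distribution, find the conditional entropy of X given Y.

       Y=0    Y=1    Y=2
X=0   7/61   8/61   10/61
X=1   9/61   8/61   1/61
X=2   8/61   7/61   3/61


H(X|Y) = Σ_y p(y) H(X|Y=y)
  p(Y=0) = 24/61, H(X|Y=0) = 1.5774
  p(Y=1) = 23/61, H(X|Y=1) = 1.5822
  p(Y=2) = 14/61, H(X|Y=2) = 1.0949
H(X|Y) = 0.3934×1.5774 + 0.3770×1.5822 + 0.2295×1.0949 = 1.4685 bits


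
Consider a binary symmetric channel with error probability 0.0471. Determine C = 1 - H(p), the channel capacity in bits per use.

For BSC with error probability p:
C = 1 - H(p) where H(p) is binary entropy
H(0.0471) = -0.0471 × log₂(0.0471) - 0.9529 × log₂(0.9529)
H(p) = 0.2739
C = 1 - 0.2739 = 0.7261 bits/use


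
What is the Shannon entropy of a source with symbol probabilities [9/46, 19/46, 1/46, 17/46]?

H(X) = -Σ p(x) log₂ p(x)
  -9/46 × log₂(9/46) = 0.4605
  -19/46 × log₂(19/46) = 0.5269
  -1/46 × log₂(1/46) = 0.1201
  -17/46 × log₂(17/46) = 0.5307
H(X) = 1.6382 bits


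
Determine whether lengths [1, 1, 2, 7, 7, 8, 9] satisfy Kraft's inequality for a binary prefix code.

Kraft inequality: Σ 2^(-l_i) ≤ 1 for prefix-free code
Calculating: 2^(-1) + 2^(-1) + 2^(-2) + 2^(-7) + 2^(-7) + 2^(-8) + 2^(-9)
= 0.5 + 0.5 + 0.25 + 0.0078125 + 0.0078125 + 0.00390625 + 0.001953125
= 1.2715
Since 1.2715 > 1, prefix-free code does not exist


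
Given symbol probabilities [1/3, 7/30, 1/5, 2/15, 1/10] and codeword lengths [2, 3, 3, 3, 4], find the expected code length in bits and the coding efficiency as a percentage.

Average length L = Σ p_i × l_i = 2.7667 bits
Entropy H = 2.2024 bits
Efficiency η = H/L × 100% = 79.60%


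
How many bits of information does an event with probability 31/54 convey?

Information content I(x) = -log₂(p(x))
I = -log₂(31/54) = -log₂(0.5741)
I = 0.8007 bits


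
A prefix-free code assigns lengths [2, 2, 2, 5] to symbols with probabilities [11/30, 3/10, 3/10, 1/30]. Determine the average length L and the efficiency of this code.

Average length L = Σ p_i × l_i = 2.1000 bits
Entropy H = 1.7365 bits
Efficiency η = H/L × 100% = 82.69%


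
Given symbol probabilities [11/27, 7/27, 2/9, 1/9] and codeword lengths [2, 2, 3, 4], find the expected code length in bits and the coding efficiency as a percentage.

Average length L = Σ p_i × l_i = 2.4444 bits
Entropy H = 1.8671 bits
Efficiency η = H/L × 100% = 76.38%


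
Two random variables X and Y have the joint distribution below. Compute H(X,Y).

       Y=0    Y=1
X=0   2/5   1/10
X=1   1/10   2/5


H(X,Y) = -Σ p(x,y) log₂ p(x,y)
  p(0,0)=2/5: -0.4000 × log₂(0.4000) = 0.5288
  p(0,1)=1/10: -0.1000 × log₂(0.1000) = 0.3322
  p(1,0)=1/10: -0.1000 × log₂(0.1000) = 0.3322
  p(1,1)=2/5: -0.4000 × log₂(0.4000) = 0.5288
H(X,Y) = 1.7219 bits


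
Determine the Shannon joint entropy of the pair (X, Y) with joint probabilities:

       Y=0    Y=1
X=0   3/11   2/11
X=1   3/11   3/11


H(X,Y) = -Σ p(x,y) log₂ p(x,y)
  p(0,0)=3/11: -0.2727 × log₂(0.2727) = 0.5112
  p(0,1)=2/11: -0.1818 × log₂(0.1818) = 0.4472
  p(1,0)=3/11: -0.2727 × log₂(0.2727) = 0.5112
  p(1,1)=3/11: -0.2727 × log₂(0.2727) = 0.5112
H(X,Y) = 1.9808 bits


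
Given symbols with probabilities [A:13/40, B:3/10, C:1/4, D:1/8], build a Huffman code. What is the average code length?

Huffman tree construction:
Combine smallest probabilities repeatedly
Resulting codes:
  A: 11 (length 2)
  B: 10 (length 2)
  C: 01 (length 2)
  D: 00 (length 2)
Average length = Σ p(s) × length(s) = 2.0000 bits


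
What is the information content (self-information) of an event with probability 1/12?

Information content I(x) = -log₂(p(x))
I = -log₂(1/12) = -log₂(0.0833)
I = 3.5850 bits


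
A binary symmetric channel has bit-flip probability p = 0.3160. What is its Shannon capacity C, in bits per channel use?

For BSC with error probability p:
C = 1 - H(p) where H(p) is binary entropy
H(0.3160) = -0.3160 × log₂(0.3160) - 0.6840 × log₂(0.6840)
H(p) = 0.9000
C = 1 - 0.9000 = 0.1000 bits/use


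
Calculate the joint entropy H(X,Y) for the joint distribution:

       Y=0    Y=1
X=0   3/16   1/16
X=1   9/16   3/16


H(X,Y) = -Σ p(x,y) log₂ p(x,y)
  p(0,0)=3/16: -0.1875 × log₂(0.1875) = 0.4528
  p(0,1)=1/16: -0.0625 × log₂(0.0625) = 0.2500
  p(1,0)=9/16: -0.5625 × log₂(0.5625) = 0.4669
  p(1,1)=3/16: -0.1875 × log₂(0.1875) = 0.4528
H(X,Y) = 1.6226 bits


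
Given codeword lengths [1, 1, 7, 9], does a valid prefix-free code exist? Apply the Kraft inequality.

Kraft inequality: Σ 2^(-l_i) ≤ 1 for prefix-free code
Calculating: 2^(-1) + 2^(-1) + 2^(-7) + 2^(-9)
= 0.5 + 0.5 + 0.0078125 + 0.001953125
= 1.0098
Since 1.0098 > 1, prefix-free code does not exist


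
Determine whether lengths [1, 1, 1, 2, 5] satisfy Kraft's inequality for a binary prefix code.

Kraft inequality: Σ 2^(-l_i) ≤ 1 for prefix-free code
Calculating: 2^(-1) + 2^(-1) + 2^(-1) + 2^(-2) + 2^(-5)
= 0.5 + 0.5 + 0.5 + 0.25 + 0.03125
= 1.7812
Since 1.7812 > 1, prefix-free code does not exist


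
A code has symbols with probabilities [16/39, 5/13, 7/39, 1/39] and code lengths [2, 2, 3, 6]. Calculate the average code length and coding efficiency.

Average length L = Σ p_i × l_i = 2.2821 bits
Entropy H = 1.6378 bits
Efficiency η = H/L × 100% = 71.77%


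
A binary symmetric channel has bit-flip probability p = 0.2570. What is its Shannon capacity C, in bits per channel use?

For BSC with error probability p:
C = 1 - H(p) where H(p) is binary entropy
H(0.2570) = -0.2570 × log₂(0.2570) - 0.7430 × log₂(0.7430)
H(p) = 0.8222
C = 1 - 0.8222 = 0.1778 bits/use


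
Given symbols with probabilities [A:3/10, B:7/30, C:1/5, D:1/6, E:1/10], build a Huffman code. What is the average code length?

Huffman tree construction:
Combine smallest probabilities repeatedly
Resulting codes:
  A: 11 (length 2)
  B: 01 (length 2)
  C: 00 (length 2)
  D: 101 (length 3)
  E: 100 (length 3)
Average length = Σ p(s) × length(s) = 2.2667 bits


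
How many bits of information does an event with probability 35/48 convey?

Information content I(x) = -log₂(p(x))
I = -log₂(35/48) = -log₂(0.7292)
I = 0.4557 bits


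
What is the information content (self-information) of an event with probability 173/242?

Information content I(x) = -log₂(p(x))
I = -log₂(173/242) = -log₂(0.7149)
I = 0.4842 bits


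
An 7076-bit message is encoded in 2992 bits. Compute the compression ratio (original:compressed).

Compression ratio = Original / Compressed
= 7076 / 2992 = 2.36:1


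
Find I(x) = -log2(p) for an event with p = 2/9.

Information content I(x) = -log₂(p(x))
I = -log₂(2/9) = -log₂(0.2222)
I = 2.1699 bits


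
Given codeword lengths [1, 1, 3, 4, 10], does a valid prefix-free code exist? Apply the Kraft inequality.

Kraft inequality: Σ 2^(-l_i) ≤ 1 for prefix-free code
Calculating: 2^(-1) + 2^(-1) + 2^(-3) + 2^(-4) + 2^(-10)
= 0.5 + 0.5 + 0.125 + 0.0625 + 0.0009765625
= 1.1885
Since 1.1885 > 1, prefix-free code does not exist


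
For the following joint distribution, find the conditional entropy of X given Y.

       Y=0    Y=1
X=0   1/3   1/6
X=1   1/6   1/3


H(X|Y) = Σ_y p(y) H(X|Y=y)
  p(Y=0) = 1/2, H(X|Y=0) = 0.9183
  p(Y=1) = 1/2, H(X|Y=1) = 0.9183
H(X|Y) = 0.5000×0.9183 + 0.5000×0.9183 = 0.9183 bits
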